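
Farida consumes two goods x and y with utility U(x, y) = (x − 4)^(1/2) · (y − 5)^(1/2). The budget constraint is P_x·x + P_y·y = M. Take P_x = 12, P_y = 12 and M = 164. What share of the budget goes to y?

share on y = 0.5366

This is Cobb-Douglas in (x−4, y−5): tangency gives 0.5·P_y·(y−5) = 0.5·P_x·(x−4).
After buying the subsistence bundle (4, 5), a share 0.5 of the remaining income goes to x: x* = 4 + 0.5·(M − 4P_x − 5P_y)/P_x.
Discretionary income = 164 − 4·12 − 5·12 = 56; x* = 4 + 0.5·56/12 = 6.3333; y* = 5 + 0.5·56/12 = 7.3333.
Expenditure on y: 12·7.3333 = 88; share = 0.5366.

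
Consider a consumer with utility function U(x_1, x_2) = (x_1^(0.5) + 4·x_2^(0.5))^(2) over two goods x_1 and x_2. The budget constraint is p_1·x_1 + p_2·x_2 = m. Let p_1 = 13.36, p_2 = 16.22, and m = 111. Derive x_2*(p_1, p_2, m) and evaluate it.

Numerically x_2/x_1 = 10.855034, so x_1* = 111/(13.36 + 16.22·10.855034) = 0.586 and x_2* = 10.855034·0.586 = 6.3608.

x_2* = 6.3608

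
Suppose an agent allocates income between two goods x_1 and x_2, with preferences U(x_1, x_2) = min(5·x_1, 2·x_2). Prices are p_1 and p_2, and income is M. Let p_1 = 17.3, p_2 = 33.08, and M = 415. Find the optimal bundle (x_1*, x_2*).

With perfect complements, no substitution: consume in ratio x_1:x_2 = 2:5.
Budget: p_1·x_1 + p_2·(5/2)·x_1 = M, so (2·p_1 + 5·p_2)·x_1 = 2·M.
Demand: x_1*(p_1,p_2,M) = 2·M/(2·p_1 + 5·p_2), x_2* = 5·M/(2·p_1 + 5·p_2).
Here 2·17.3 + 5·33.08 = 200, giving x_1* = 4.15 and x_2* = 10.375.

x_1* = 4.15, x_2* = 10.375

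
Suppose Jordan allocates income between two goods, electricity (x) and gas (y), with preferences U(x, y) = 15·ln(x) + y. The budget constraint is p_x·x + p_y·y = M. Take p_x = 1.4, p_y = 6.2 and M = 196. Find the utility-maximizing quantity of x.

Set MRS = p_x/p_y: (15/x)/1 = p_x/p_y.
So x*(p_x,p_y) = 15·p_y/p_x, independent of income; and y* = (M − 15·p_y)/p_y.
At the given prices: x* = 15·6.2/1.4 = 66.4286.

x* = 66.4286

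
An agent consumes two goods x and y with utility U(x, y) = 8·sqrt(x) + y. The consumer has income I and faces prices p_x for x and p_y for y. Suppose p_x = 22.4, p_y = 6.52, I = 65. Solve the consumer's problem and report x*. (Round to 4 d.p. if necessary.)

Thus x* = (4·p_y/p_x)² — independent of I — with the rest of income spent on y.
Plugging in: x* = (4·6.52/22.4)² = 1.3556.

x* = 1.3556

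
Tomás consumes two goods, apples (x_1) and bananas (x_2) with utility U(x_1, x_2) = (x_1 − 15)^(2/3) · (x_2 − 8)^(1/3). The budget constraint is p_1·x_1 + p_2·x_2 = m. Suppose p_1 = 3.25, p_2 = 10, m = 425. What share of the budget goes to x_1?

share on x_1 = 0.5794

Let x_1' = x_1−15, x_2' = x_2−8. MRS = 2·x_2'/x_1' = p_1/p_2.
Substituting into the budget: x_1* = 15 + 2/3·(m − 15·p_1 − 8·p_2)/p_1, and x_2* = 8 + 1/3·(…)/p_2.
Discretionary income = 425 − 15·3.25 − 8·10 = 296.25; x_1* = 15 + 2/3·296.25/3.25 = 75.7692; x_2* = 8 + 1/3·296.25/10 = 17.875.
Expenditure on x_1: 3.25·75.7692 = 246.25; share = 0.5794.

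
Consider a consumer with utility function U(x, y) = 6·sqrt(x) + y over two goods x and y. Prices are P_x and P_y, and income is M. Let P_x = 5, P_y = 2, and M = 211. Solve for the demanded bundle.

Plugging in: x* = (3·2/5)² = 1.44, y* = 101.9.

x* = 1.44, y* = 101.9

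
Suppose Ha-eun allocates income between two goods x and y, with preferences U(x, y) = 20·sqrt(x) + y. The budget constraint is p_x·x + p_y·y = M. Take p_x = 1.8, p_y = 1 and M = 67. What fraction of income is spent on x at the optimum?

share on x = 0.8292

Plugging in: x* = (10·1/1.8)² = 30.8642, y* = 11.4444.
Expenditure on x: 1.8·30.8642 = 55.5556; share = 0.8292.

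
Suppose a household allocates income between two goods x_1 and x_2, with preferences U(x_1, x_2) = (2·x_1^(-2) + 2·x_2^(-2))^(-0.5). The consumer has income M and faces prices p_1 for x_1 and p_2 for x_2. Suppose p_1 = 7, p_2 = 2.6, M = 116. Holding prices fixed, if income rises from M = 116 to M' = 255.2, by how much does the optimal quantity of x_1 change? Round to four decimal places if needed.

From the CES first-order condition, (x_2/x_1)^(3) = p_1/p_2.
Hence x_2/x_1 = (p_1/p_2)^(1/(3)), i.e. raised to the 1/3 power.
With the ratio pinned down, the budget gives x_1* = M/(p_1 + p_2·(x_2/x_1)) and x_2* = (x_2/x_1)·x_1*.
Numerically x_2/x_1 = 1.391153, so x_1* = 116/(7 + 2.6·1.391153) = 10.9259.
At M' = 255.2: x_1* = 24.0369. Change: 24.0369 − 10.9259 = 13.1111.

Δx_1* = 13.1111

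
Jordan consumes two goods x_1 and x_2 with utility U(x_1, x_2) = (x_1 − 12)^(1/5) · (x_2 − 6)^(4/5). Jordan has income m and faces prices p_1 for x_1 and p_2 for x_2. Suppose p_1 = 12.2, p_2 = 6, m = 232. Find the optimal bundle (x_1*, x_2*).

x_1* = 12.8131, x_2* = 12.6133

Let x_1' = x_1−12, x_2' = x_2−6. MRS = (1/4)·x_2'/x_1' = p_1/p_2.
Substituting into the budget: x_1* = 12 + 0.2·(m − 12·p_1 − 6·p_2)/p_1, and x_2* = 6 + 0.8·(…)/p_2.
Discretionary income = 232 − 12·12.2 − 6·6 = 49.6; x_1* = 12 + 0.2·49.6/12.2 = 12.8131; x_2* = 6 + 0.8·49.6/6 = 12.6133.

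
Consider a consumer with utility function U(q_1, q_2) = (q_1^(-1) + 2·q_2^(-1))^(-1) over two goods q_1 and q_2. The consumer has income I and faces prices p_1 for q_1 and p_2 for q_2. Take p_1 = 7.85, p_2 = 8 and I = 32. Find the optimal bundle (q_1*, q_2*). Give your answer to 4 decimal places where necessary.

q_1* = 1.6792, q_2* = 2.3523

MRS = MU_q_1/MU_q_2 = (1/2)·(q_2/q_1)^(2). Set equal to p_1/p_2.
Solve for the ratio: q_2/q_1 = [2·p_1/p_2]^(0.5).
With the ratio pinned down, the budget gives q_1* = I/(p_1 + p_2·(q_2/q_1)) and q_2* = (q_2/q_1)·q_1*.
Numerically q_2/q_1 = 1.400893, so q_1* = 32/(7.85 + 8·1.400893) = 1.6792 and q_2* = 1.400893·1.6792 = 2.3523.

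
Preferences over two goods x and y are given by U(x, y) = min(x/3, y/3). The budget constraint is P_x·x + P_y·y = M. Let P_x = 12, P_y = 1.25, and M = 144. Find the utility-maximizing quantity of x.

x* = 10.8679

With perfect complements, no substitution: consume in ratio x:y = 3:3.
Budget: P_x·x + P_y·x = M, so (3·P_x + 3·P_y)·x = 3·M.
Demand: x*(P_x,P_y,M) = 3·M/(3·P_x + 3·P_y), y* = 3·M/(3·P_x + 3·P_y).
Here 3·12 + 3·1.25 = 39.75, giving x* = 10.8679.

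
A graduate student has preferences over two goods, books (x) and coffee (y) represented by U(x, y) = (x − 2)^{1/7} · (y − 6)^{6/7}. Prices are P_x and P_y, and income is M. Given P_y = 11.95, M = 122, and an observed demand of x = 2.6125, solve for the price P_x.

Let x' = x−2, y' = y−6. MRS = (1/6)·y'/x' = P_x/P_y.
After buying the subsistence bundle (2, 6), a share 1/7 of the remaining income goes to x: x* = 2 + 1/7·(M − 2P_x − 6P_y)/P_x.
Set x* = 2.6125 in the demand function and solve for P_x: P_x = 8.

P_x = 8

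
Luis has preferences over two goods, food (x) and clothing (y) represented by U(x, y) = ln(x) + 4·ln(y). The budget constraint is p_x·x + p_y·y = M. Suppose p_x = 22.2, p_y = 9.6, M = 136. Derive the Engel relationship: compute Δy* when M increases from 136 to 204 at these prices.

Δy* = 5.6667

Tangency: MRS = (1/4)·y/x = p_x/p_y.
So p_y·y = 4·p_x·x; combined with the budget, a share 0.2 of income goes to x.
Demand: x*(p_x,p_y,M) = 0.2·M/p_x and y* = 0.8·M/p_y.
At p_x=22.2, p_y=9.6, M=136: y* = 0.8·136/9.6 = 11.3333.
At M' = 204: y* = 17. Change: 17 − 11.3333 = 5.6667.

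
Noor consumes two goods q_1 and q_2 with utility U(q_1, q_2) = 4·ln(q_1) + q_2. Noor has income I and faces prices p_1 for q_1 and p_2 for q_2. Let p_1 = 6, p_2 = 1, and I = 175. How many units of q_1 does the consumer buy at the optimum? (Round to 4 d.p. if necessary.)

q_1* = 0.6667

MU_q_1 = 4/q_1, MU_q_2 = 1. Tangency: 4/q_1 = p_1/p_2.
So q_1*(p_1,p_2) = 4·p_2/p_1, independent of income; and q_2* = (I − 4·p_2)/p_2.
At the given prices: q_1* = 4·1/6 = 0.6667.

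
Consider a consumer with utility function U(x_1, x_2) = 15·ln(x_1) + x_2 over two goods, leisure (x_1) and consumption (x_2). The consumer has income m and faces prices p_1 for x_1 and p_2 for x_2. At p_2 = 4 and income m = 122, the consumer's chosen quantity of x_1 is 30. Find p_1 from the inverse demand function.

MU_x_1 = 15/x_1, MU_x_2 = 1. Tangency: 15/x_1 = p_1/p_2.
So x_1*(p_1,p_2) = 15·p_2/p_1, independent of income; and x_2* = (m − 15·p_2)/p_2.
Set x_1* = 30 in the demand function and solve for p_1: p_1 = 2.

p_1 = 2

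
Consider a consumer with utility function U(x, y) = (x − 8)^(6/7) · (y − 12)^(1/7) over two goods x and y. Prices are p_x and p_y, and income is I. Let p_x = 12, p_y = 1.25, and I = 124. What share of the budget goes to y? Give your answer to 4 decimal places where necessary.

share on y = 0.1359

Let x' = x−8, y' = y−12. MRS = 6·y'/x' = p_x/p_y.
Substituting into the budget: x* = 8 + 6/7·(I − 8·p_x − 12·p_y)/p_x, and y* = 12 + 1/7·(…)/p_y.
Discretionary income = 124 − 8·12 − 12·1.25 = 13; x* = 8 + 6/7·13/12 = 8.9286; y* = 12 + 1/7·13/1.25 = 13.4857.
Expenditure on y: 1.25·13.4857 = 16.8571; share = 0.1359.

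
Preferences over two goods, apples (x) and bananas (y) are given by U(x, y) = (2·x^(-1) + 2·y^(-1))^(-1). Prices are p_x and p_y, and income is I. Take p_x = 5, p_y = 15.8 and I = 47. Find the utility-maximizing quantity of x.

x* = 3.3842

From the CES first-order condition, (y/x)^(2) = p_x/p_y.
Hence y/x = (p_x/p_y)^(1/(2)), i.e. raised to the 0.5 power.
With the ratio pinned down, the budget gives x* = I/(p_x + p_y·(y/x)) and y* = (y/x)·x*.
Numerically y/x = 0.562544, so x* = 47/(5 + 15.8·0.562544) = 3.3842.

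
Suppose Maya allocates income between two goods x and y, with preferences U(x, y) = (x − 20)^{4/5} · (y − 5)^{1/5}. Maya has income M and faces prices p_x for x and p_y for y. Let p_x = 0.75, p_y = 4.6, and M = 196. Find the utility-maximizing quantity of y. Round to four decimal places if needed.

MRS = 4·(y−5)/(x−20). Tangency with p_x/p_y gives y−5 = (1/4)·(p_x/p_y)·(x−20).
After buying the subsistence bundle (20, 5), a share 0.8 of the remaining income goes to x: x* = 20 + 0.8·(M − 20p_x − 5p_y)/p_x.
Discretionary income = 196 − 20·0.75 − 5·4.6 = 158; y* = 5 + 0.2·158/4.6 = 11.8696.

y* = 11.8696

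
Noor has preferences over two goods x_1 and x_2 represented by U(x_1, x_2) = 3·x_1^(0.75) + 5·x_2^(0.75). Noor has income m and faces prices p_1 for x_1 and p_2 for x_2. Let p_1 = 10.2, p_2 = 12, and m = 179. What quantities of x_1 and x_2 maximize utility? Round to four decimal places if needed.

With the ratio pinned down, the budget gives x_1* = m/(p_1 + p_2·(x_2/x_1)) and x_2* = (x_2/x_1)·x_1*.
Numerically x_2/x_1 = 4.027826, so x_1* = 179/(10.2 + 12·4.027826) = 3.0581 and x_2* = 4.027826·3.0581 = 12.3173.

x_1* = 3.0581, x_2* = 12.3173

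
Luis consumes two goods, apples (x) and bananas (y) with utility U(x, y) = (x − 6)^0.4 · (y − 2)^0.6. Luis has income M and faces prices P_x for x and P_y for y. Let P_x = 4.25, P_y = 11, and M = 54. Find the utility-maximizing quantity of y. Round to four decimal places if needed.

y* = 2.3545

Let x' = x−6, y' = y−2. MRS = (2/3)·y'/x' = P_x/P_y.
After buying the subsistence bundle (6, 2), a share 0.4 of the remaining income goes to x: x* = 6 + 0.4·(M − 6P_x − 2P_y)/P_x.
Discretionary income = 54 − 6·4.25 − 2·11 = 6.5; y* = 2 + 0.6·6.5/11 = 2.3545.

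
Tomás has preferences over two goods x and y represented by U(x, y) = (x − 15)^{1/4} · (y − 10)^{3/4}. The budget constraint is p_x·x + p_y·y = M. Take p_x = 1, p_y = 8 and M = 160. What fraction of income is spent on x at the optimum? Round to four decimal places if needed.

share on x = 0.1953

Let x' = x−15, y' = y−10. MRS = (1/3)·y'/x' = p_x/p_y.
After buying the subsistence bundle (15, 10), a share 0.25 of the remaining income goes to x: x* = 15 + 0.25·(M − 15p_x − 10p_y)/p_x.
Discretionary income = 160 − 15·1 − 10·8 = 65; x* = 15 + 0.25·65/1 = 31.25; y* = 10 + 0.75·65/8 = 16.0938.
Expenditure on x: 1·31.25 = 31.25; share = 0.1953.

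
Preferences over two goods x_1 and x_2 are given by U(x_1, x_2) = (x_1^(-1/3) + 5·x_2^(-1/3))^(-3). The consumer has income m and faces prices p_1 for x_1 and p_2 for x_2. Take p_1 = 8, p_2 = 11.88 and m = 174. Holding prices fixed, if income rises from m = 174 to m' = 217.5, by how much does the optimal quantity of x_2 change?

Δx_2* = 2.8811

Numerically x_2/x_1 = 2.485608, so x_1* = 174/(8 + 11.88·2.485608) = 4.6364 and x_2* = 2.485608·4.6364 = 11.5243.
At m' = 217.5: x_2* = 14.4054. Change: 14.4054 − 11.5243 = 2.8811.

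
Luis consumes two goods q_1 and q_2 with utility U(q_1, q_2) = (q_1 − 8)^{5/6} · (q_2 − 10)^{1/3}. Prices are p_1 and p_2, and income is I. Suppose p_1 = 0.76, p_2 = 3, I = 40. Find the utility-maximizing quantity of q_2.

MRS = (5/2)·(q_2−10)/(q_1−8). Tangency with p_1/p_2 gives q_2−10 = (2/5)·(p_1/p_2)·(q_1−8).
After buying the subsistence bundle (8, 10), a share 5/7 of the remaining income goes to q_1: q_1* = 8 + 5/7·(I − 8p_1 − 10p_2)/p_1.
Discretionary income = 40 − 8·0.76 − 10·3 = 3.92; q_2* = 10 + 2/7·3.92/3 = 10.3733.

q_2* = 10.3733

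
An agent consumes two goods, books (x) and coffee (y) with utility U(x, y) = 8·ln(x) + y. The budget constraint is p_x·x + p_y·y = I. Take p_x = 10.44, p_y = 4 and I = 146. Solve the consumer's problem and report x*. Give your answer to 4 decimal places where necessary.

x* = 3.0651

MU_x = 8/x, MU_y = 1. Tangency: 8/x = p_x/p_y.
So x*(p_x,p_y) = 8·p_y/p_x, independent of income; and y* = (I − 8·p_y)/p_y.
At the given prices: x* = 8·4/10.44 = 3.0651.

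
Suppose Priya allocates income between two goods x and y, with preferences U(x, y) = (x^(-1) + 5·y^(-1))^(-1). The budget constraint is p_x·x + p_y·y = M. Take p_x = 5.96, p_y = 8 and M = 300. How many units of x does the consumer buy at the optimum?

From the CES first-order condition, (1/5)·(y/x)^(2) = p_x/p_y.
Solve for the ratio: y/x = [5·p_x/p_y]^(0.5).
With the ratio pinned down, the budget gives x* = M/(p_x + p_y·(y/x)) and y* = (y/x)·x*.
Numerically y/x = 1.930026, so x* = 300/(5.96 + 8·1.930026) = 14.0186.

x* = 14.0186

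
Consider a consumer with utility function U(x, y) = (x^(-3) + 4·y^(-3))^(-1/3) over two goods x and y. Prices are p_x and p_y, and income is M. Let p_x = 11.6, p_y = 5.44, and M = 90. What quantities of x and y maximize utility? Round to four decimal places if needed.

x* = 4.3069, y* = 7.3603

From the CES first-order condition, (1/4)·(y/x)^(4) = p_x/p_y.
Hence y/x = (4·p_x/p_y)^(1/(4)), i.e. raised to the 0.25 power.
With the ratio pinned down, the budget gives x* = M/(p_x + p_y·(y/x)) and y* = (y/x)·x*.
Numerically y/x = 1.708952, so x* = 90/(11.6 + 5.44·1.708952) = 4.3069 and y* = 1.708952·4.3069 = 7.3603.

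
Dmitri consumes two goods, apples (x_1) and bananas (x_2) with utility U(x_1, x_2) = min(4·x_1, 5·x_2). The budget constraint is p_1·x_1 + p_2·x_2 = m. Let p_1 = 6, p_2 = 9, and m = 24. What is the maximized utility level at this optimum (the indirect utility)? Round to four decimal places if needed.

V = 7.2727

Leontief preferences: the optimum is at the kink where x_1/5 = x_2/4, i.e. x_2 = (4/5)·x_1.
Budget: p_1·x_1 + p_2·(4/5)·x_1 = m, so (5·p_1 + 4·p_2)·x_1 = 5·m.
Demand: x_1*(p_1,p_2,m) = 5·m/(5·p_1 + 4·p_2), x_2* = 4·m/(5·p_1 + 4·p_2).
Here 5·6 + 4·9 = 66, giving x_1* = 1.8182 and x_2* = 1.4545.
Utility at the optimum: U(1.8182, 1.4545) = 7.2727.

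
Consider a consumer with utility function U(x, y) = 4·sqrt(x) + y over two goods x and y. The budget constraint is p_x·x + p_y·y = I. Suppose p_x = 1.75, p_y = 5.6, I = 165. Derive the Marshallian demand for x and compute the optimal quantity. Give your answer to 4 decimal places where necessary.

Plugging in: x* = (2·5.6/1.75)² = 40.96.

x* = 40.96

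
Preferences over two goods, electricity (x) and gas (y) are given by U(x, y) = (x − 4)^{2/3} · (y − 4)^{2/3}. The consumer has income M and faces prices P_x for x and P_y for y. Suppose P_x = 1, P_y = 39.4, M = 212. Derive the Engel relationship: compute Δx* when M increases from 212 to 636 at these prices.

Discretionary income = 212 − 4·1 − 4·39.4 = 50.4; x* = 4 + 0.5·50.4/1 = 29.2.
At M' = 636: x* = 241.2. Change: 241.2 − 29.2 = 212.

Δx* = 212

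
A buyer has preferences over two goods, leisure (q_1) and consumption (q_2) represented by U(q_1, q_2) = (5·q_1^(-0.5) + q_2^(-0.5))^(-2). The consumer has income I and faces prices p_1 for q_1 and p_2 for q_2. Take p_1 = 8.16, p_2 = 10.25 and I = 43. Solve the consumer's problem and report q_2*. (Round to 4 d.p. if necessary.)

Substitute q_2 = (q_2/q_1)·q_1 into the budget: q_1* = I/(p_1 + p_2·(q_2/q_1)).
Numerically q_2/q_1 = 0.293763, so q_1* = 43/(8.16 + 10.25·0.293763) = 3.8492 and q_2* = 0.293763·3.8492 = 1.1308.

q_2* = 1.1308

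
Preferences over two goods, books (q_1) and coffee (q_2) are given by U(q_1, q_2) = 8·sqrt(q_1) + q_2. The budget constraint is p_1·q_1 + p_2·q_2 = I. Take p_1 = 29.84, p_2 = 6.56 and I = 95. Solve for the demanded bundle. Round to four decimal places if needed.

q_1* = 0.7733, q_2* = 10.9643

Set MRS = p_1/p_2: 4·q_1^(−1/2) = p_1/p_2.
Solve: √q_1 = 4·p_2/p_1, so q_1*(p_1,p_2) = (4·p_2/p_1)², and q_2* = (I − p_1·q_1*)/p_2.
Plugging in: q_1* = (4·6.56/29.84)² = 0.7733, q_2* = 10.9643.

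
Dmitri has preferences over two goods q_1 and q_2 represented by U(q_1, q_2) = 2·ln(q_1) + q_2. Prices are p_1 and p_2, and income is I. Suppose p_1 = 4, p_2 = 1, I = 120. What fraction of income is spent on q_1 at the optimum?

share on q_1 = 0.0167

Set MRS = p_1/p_2: (2/q_1)/1 = p_1/p_2.
So q_1*(p_1,p_2) = 2·p_2/p_1, independent of income; and q_2* = (I − 2·p_2)/p_2.
At the given prices: q_1* = 2·1/4 = 0.5, and q_2* = 118.
Expenditure on q_1: 4·0.5 = 2; share = 0.0167.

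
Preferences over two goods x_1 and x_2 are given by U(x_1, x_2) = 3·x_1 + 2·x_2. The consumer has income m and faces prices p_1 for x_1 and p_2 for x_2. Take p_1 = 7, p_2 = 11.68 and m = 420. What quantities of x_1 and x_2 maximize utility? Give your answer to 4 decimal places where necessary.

x_1* = 60, x_2* = 0

Perfect substitutes: compare marginal utility per dollar. 3/p_1 vs 2/p_2 → 0.4286 vs 0.1712.
x_1 gives more utility per dollar, so spend all income on x_1: x_1* = m/p_1, x_2* = 0.
Numerically: x_1* = 60, x_2* = 0.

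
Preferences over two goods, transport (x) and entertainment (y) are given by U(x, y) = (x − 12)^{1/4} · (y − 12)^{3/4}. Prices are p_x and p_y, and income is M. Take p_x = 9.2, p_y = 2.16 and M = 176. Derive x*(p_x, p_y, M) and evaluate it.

x* = 13.0783

Let x' = x−12, y' = y−12. MRS = (1/3)·y'/x' = p_x/p_y.
After buying the subsistence bundle (12, 12), a share 0.25 of the remaining income goes to x: x* = 12 + 0.25·(M − 12p_x − 12p_y)/p_x.
Discretionary income = 176 − 12·9.2 − 12·2.16 = 39.68; x* = 12 + 0.25·39.68/9.2 = 13.0783.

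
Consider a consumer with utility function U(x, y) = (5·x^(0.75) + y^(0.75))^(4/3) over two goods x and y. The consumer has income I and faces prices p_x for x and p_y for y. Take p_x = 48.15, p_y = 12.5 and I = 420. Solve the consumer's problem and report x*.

MRS = MU_x/MU_y = 5·(y/x)^(0.25). Set equal to p_x/p_y.
Hence y/x = ((1/5)·p_x/p_y)^(1/(0.25)), i.e. raised to the 4 power.
With the ratio pinned down, the budget gives x* = I/(p_x + p_y·(y/x)) and y* = (y/x)·x*.
Numerically y/x = 0.352261, so x* = 420/(48.15 + 12.5·0.352261) = 7.9919.

x* = 7.9919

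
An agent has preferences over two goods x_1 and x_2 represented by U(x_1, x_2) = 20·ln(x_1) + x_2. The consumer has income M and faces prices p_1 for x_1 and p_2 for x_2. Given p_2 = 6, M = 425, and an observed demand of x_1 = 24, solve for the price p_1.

p_1 = 5

MU_x_1 = 20/x_1, MU_x_2 = 1. Tangency: 20/x_1 = p_1/p_2.
So x_1*(p_1,p_2) = 20·p_2/p_1, independent of income; and x_2* = (M − 20·p_2)/p_2.
Set x_1* = 24 in the demand function and solve for p_1: p_1 = 5.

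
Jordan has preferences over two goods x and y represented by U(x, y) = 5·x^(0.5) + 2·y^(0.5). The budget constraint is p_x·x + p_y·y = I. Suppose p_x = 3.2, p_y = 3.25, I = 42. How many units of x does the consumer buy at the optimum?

MRS = MU_x/MU_y = (5/2)·(y/x)^(0.5). Set equal to p_x/p_y.
Solve for the ratio: y/x = [(2/5)·p_x/p_y]^(2).
With the ratio pinned down, the budget gives x* = I/(p_x + p_y·(y/x)) and y* = (y/x)·x*.
Numerically y/x = 0.155115, so x* = 42/(3.2 + 3.25·0.155115) = 11.3387.

x* = 11.3387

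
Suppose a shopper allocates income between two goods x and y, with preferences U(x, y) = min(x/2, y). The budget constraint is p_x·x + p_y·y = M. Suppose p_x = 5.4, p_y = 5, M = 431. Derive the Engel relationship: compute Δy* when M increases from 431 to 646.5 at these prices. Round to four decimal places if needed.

Δy* = 13.6392

With perfect complements, no substitution: consume in ratio x:y = 2:1.
Budget: p_x·x + p_y·(1/2)·x = M, so (2·p_x + p_y)·x = 2·M.
Demand: x*(p_x,p_y,M) = 2·M/(2·p_x + p_y), y* = M/(2·p_x + p_y).
Here 2·5.4 + 5 = 15.8, giving y* = 27.2785.
At M' = 646.5: y* = 40.9177. Change: 40.9177 − 27.2785 = 13.6392.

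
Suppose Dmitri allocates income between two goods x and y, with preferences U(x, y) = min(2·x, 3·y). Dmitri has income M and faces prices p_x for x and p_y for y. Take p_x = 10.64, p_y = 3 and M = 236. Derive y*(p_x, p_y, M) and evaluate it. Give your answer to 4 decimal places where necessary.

y* = 12.4473

Leontief preferences: the optimum is at the kink where x/3 = y/2, i.e. y = (2/3)·x.
Budget: p_x·x + p_y·(2/3)·x = M, so (3·p_x + 2·p_y)·x = 3·M.
Demand: x*(p_x,p_y,M) = 3·M/(3·p_x + 2·p_y), y* = 2·M/(3·p_x + 2·p_y).
Here 3·10.64 + 2·3 = 37.92, giving y* = 12.4473.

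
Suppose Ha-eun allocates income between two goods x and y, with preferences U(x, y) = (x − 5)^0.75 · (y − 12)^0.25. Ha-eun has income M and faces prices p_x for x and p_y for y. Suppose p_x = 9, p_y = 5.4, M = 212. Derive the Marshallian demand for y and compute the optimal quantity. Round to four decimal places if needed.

Let x' = x−5, y' = y−12. MRS = 3·y'/x' = p_x/p_y.
Substituting into the budget: x* = 5 + 0.75·(M − 5·p_x − 12·p_y)/p_x, and y* = 12 + 0.25·(…)/p_y.
Discretionary income = 212 − 5·9 − 12·5.4 = 102.2; y* = 12 + 0.25·102.2/5.4 = 16.7315.

y* = 16.7315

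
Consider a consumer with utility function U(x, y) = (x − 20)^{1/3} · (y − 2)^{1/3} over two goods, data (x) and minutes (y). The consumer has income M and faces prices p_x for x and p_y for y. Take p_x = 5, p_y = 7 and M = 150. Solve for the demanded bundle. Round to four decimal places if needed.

Discretionary income = 150 − 20·5 − 2·7 = 36; x* = 20 + 0.5·36/5 = 23.6; y* = 2 + 0.5·36/7 = 4.5714.

x* = 23.6, y* = 4.5714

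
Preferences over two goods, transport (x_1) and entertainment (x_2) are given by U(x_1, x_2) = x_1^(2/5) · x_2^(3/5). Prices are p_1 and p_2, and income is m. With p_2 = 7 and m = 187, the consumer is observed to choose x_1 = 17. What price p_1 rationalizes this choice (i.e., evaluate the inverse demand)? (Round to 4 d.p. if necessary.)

p_1 = 4.4

MU_x_1/MU_x_2 = (0.4·x_2)/(0.6·x_1); tangency sets this equal to p_1/p_2.
Rearranging, p_2·x_2 = (3/2)·p_1·x_1. Substituting into the budget gives p_1·x_1·(1 + (3/2)) = m.
Demand: x_1*(p_1,p_2,m) = 0.4·m/p_1 and x_2* = 0.6·m/p_2.
Set x_1* = 17 in the demand function and solve for p_1: p_1 = 4.4.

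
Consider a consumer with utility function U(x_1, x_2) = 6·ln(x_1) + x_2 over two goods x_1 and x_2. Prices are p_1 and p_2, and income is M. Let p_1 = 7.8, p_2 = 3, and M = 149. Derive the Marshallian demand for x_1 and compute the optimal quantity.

x_1* = 2.3077

MU_x_1 = 6/x_1, MU_x_2 = 1. Tangency: 6/x_1 = p_1/p_2.
So x_1*(p_1,p_2) = 6·p_2/p_1, independent of income; and x_2* = (M − 6·p_2)/p_2.
At the given prices: x_1* = 6·3/7.8 = 2.3077.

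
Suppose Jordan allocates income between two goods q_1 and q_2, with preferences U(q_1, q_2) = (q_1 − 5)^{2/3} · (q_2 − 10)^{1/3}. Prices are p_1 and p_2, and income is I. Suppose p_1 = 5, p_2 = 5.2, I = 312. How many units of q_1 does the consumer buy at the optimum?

Let q_1' = q_1−5, q_2' = q_2−10. MRS = 2·q_2'/q_1' = p_1/p_2.
After buying the subsistence bundle (5, 10), a share 2/3 of the remaining income goes to q_1: q_1* = 5 + 2/3·(I − 5p_1 − 10p_2)/p_1.
Discretionary income = 312 − 5·5 − 10·5.2 = 235; q_1* = 5 + 2/3·235/5 = 36.3333.

q_1* = 36.3333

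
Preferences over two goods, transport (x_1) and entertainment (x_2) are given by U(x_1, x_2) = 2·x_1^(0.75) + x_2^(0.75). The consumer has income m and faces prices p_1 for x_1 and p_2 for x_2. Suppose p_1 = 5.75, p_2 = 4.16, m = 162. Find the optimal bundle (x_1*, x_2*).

x_1* = 24.1827, x_2* = 5.5167

MU_x_1 ∝ 2·x_1^(-0.25), MU_x_2 ∝ x_2^(-0.25), so MRS = 2·(x_2/x_1)^(0.25) = p_1/p_2.
Solve for the ratio: x_2/x_1 = [(1/2)·p_1/p_2]^(4).
With the ratio pinned down, the budget gives x_1* = m/(p_1 + p_2·(x_2/x_1)) and x_2* = (x_2/x_1)·x_1*.
Numerically x_2/x_1 = 0.228128, so x_1* = 162/(5.75 + 4.16·0.228128) = 24.1827 and x_2* = 0.228128·24.1827 = 5.5167.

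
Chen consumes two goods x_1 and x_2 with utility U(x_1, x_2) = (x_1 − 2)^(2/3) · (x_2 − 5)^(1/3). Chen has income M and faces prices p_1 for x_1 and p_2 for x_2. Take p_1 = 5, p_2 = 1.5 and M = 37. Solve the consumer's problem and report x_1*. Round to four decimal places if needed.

x_1* = 4.6

Let x_1' = x_1−2, x_2' = x_2−5. MRS = 2·x_2'/x_1' = p_1/p_2.
After buying the subsistence bundle (2, 5), a share 2/3 of the remaining income goes to x_1: x_1* = 2 + 2/3·(M − 2p_1 − 5p_2)/p_1.
Discretionary income = 37 − 2·5 − 5·1.5 = 19.5; x_1* = 2 + 2/3·19.5/5 = 4.6.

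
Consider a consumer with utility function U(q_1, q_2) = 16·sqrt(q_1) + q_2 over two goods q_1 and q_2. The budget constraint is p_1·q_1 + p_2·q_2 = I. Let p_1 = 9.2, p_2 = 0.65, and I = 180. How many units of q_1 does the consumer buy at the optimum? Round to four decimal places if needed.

Utility is quasi-linear in q_2; the FOC for q_1 is 8/√q_1 = p_1/p_2.
Thus q_1* = (8·p_2/p_1)² — independent of I — with the rest of income spent on q_2.
Plugging in: q_1* = (8·0.65/9.2)² = 0.3195.

q_1* = 0.3195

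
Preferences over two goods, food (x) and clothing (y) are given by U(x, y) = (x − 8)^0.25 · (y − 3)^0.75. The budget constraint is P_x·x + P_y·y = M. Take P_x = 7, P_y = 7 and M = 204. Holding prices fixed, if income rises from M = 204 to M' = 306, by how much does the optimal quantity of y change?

MRS = (1/3)·(y−3)/(x−8). Tangency with P_x/P_y gives y−3 = 3·(P_x/P_y)·(x−8).
After buying the subsistence bundle (8, 3), a share 0.25 of the remaining income goes to x: x* = 8 + 0.25·(M − 8P_x − 3P_y)/P_x.
Discretionary income = 204 − 8·7 − 3·7 = 127; y* = 3 + 0.75·127/7 = 16.6071.
At M' = 306: y* = 27.5357. Change: 27.5357 − 16.6071 = 10.9286.

Δy* = 10.9286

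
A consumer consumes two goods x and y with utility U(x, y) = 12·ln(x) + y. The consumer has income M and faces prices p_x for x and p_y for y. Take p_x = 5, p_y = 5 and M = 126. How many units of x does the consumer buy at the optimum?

x* = 12

Set MRS = p_x/p_y: (12/x)/1 = p_x/p_y.
So x*(p_x,p_y) = 12·p_y/p_x, independent of income; and y* = (M − 12·p_y)/p_y.
At the given prices: x* = 12·5/5 = 12.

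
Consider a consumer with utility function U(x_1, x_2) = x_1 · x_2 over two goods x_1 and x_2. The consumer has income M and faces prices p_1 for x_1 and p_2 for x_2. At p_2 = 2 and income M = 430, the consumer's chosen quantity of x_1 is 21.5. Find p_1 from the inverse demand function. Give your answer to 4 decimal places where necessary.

The MRS is x_2/x_1. Set MRS = p_1/p_2.
Rearranging, p_2·x_2 = p_1·x_1. Substituting into the budget gives p_1·x_1·(1 + 1) = M.
Demand: x_1*(p_1,p_2,M) = 0.5·M/p_1 and x_2* = 0.5·M/p_2.
Set x_1* = 21.5 in the demand function and solve for p_1: p_1 = 10.

p_1 = 10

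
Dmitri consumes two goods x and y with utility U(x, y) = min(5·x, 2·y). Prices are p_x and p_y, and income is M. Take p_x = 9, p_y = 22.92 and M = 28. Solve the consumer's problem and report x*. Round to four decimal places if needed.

Leontief preferences: the optimum is at the kink where x/2 = y/5, i.e. y = (5/2)·x.
Budget: p_x·x + p_y·(5/2)·x = M, so (2·p_x + 5·p_y)·x = 2·M.
Demand: x*(p_x,p_y,M) = 2·M/(2·p_x + 5·p_y), y* = 5·M/(2·p_x + 5·p_y).
Here 2·9 + 5·22.92 = 132.6, giving x* = 0.4223.

x* = 0.4223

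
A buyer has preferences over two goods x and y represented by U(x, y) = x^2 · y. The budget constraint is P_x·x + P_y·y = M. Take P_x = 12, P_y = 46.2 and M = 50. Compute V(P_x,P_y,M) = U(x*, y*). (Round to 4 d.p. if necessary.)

The MRS is 2·y/x. Set MRS = P_x/P_y.
Rearranging, P_y·y = (1/2)·P_x·x. Substituting into the budget gives P_x·x·(1 + (1/2)) = M.
Demand: x*(P_x,P_y,M) = 2/3·M/P_x and y* = 1/3·M/P_y.
At P_x=12, P_y=46.2, M=50: x* = 2/3·50/12 = 2.7778, y* = 0.3608.
Utility at the optimum: U(2.7778, 0.3608) = 2.7836.

V = 2.7836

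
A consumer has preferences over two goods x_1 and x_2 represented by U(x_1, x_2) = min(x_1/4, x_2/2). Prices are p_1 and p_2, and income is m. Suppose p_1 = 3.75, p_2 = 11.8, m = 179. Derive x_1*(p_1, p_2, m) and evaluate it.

x_1* = 18.5492

Leontief preferences: the optimum is at the kink where x_1/4 = x_2/2, i.e. x_2 = (1/2)·x_1.
Budget: p_1·x_1 + p_2·(1/2)·x_1 = m, so (4·p_1 + 2·p_2)·x_1 = 4·m.
Demand: x_1*(p_1,p_2,m) = 4·m/(4·p_1 + 2·p_2), x_2* = 2·m/(4·p_1 + 2·p_2).
Here 4·3.75 + 2·11.8 = 38.6, giving x_1* = 18.5492.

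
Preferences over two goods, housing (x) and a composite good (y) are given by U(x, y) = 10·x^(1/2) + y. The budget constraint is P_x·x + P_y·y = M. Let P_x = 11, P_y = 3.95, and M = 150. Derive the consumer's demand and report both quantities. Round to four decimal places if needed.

x* = 3.2237, y* = 28.9974

Set MRS = P_x/P_y: 5·x^(−1/2) = P_x/P_y.
Thus x* = (5·P_y/P_x)² — independent of M — with the rest of income spent on y.
Plugging in: x* = (5·3.95/11)² = 3.2237, y* = 28.9974.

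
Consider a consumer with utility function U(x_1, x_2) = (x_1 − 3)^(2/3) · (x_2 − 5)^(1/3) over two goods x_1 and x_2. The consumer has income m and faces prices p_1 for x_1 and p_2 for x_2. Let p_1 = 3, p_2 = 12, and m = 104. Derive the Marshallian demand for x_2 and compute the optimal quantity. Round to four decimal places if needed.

x_2* = 5.9722

This is Cobb-Douglas in (x_1−3, x_2−5): tangency gives 2/3·p_2·(x_2−5) = 1/3·p_1·(x_1−3).
Substituting into the budget: x_1* = 3 + 2/3·(m − 3·p_1 − 5·p_2)/p_1, and x_2* = 5 + 1/3·(…)/p_2.
Discretionary income = 104 − 3·3 − 5·12 = 35; x_2* = 5 + 1/3·35/12 = 5.9722.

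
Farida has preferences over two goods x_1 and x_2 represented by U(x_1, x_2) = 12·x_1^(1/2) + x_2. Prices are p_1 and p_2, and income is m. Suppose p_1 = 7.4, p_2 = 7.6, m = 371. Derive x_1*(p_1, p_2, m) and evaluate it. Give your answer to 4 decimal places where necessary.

x_1* = 37.9722

Set MRS = p_1/p_2: 6·x_1^(−1/2) = p_1/p_2.
Solve: √x_1 = 6·p_2/p_1, so x_1*(p_1,p_2) = (6·p_2/p_1)², and x_2* = (m − p_1·x_1*)/p_2.
Plugging in: x_1* = (6·7.6/7.4)² = 37.9722.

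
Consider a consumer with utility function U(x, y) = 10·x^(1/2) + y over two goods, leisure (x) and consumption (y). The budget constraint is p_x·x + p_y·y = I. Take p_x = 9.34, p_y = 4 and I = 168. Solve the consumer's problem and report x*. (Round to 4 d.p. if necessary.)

Utility is quasi-linear in y; the FOC for x is 5/√x = p_x/p_y.
Solve: √x = 5·p_y/p_x, so x*(p_x,p_y) = (5·p_y/p_x)², and y* = (I − p_x·x*)/p_y.
Plugging in: x* = (5·4/9.34)² = 4.5853.

x* = 4.5853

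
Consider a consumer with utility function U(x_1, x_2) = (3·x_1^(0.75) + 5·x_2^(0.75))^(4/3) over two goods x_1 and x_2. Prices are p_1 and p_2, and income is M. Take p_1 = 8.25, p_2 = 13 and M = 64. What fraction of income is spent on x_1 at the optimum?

share on x_1 = 0.3365

From the CES first-order condition, (3/5)·(x_2/x_1)^(0.25) = p_1/p_2.
Solve for the ratio: x_2/x_1 = [(5/3)·p_1/p_2]^(4).
Substitute x_2 = (x_2/x_1)·x_1 into the budget: x_1* = M/(p_1 + p_2·(x_2/x_1)).
Numerically x_2/x_1 = 1.251519, so x_1* = 64/(8.25 + 13·1.251519) = 2.6101 and x_2* = 1.251519·2.6101 = 3.2666.
Expenditure on x_1: 8.25·2.6101 = 21.5337; share = 0.3365.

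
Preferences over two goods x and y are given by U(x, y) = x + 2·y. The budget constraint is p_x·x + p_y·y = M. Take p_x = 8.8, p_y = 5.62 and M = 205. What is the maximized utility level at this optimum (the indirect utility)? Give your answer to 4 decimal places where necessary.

V = 72.9537

Linear utility — the consumer picks whichever good has higher MU/price: 1/8.8 = 0.1136 vs 2/5.62 = 0.3559.
y gives more utility per dollar, so spend all income on y: y* = M/p_y, x* = 0.
Numerically: x* = 0, y* = 36.4769.
Utility at the optimum: U(0, 36.4769) = 72.9537.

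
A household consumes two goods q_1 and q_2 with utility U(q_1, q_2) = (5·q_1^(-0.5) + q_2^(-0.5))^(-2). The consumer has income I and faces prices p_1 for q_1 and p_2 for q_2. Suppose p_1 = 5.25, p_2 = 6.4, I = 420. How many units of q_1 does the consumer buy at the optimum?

q_1* = 58.5936

MRS = MU_q_1/MU_q_2 = 5·(q_2/q_1)^(1.5). Set equal to p_1/p_2.
Solve for the ratio: q_2/q_1 = [(1/5)·p_1/p_2]^(2/3).
Substitute q_2 = (q_2/q_1)·q_1 into the budget: q_1* = I/(p_1 + p_2·(q_2/q_1)).
Numerically q_2/q_1 = 0.29969, so q_1* = 420/(5.25 + 6.4·0.29969) = 58.5936.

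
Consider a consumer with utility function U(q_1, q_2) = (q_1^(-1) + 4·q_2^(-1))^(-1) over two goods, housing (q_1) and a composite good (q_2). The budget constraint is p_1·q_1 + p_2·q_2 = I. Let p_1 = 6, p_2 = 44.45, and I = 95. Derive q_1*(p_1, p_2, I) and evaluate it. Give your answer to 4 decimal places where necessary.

MU_q_1 ∝ q_1^(-2), MU_q_2 ∝ 4·q_2^(-2), so MRS = (1/4)·(q_2/q_1)^(2) = p_1/p_2.
Solve for the ratio: q_2/q_1 = [4·p_1/p_2]^(0.5).
With the ratio pinned down, the budget gives q_1* = I/(p_1 + p_2·(q_2/q_1)) and q_2* = (q_2/q_1)·q_1*.
Numerically q_2/q_1 = 0.734801, so q_1* = 95/(6 + 44.45·0.734801) = 2.4572.

q_1* = 2.4572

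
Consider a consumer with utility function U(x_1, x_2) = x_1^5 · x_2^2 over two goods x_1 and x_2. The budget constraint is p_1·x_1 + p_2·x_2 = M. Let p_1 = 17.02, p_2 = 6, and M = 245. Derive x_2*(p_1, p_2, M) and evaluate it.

The MRS is (5/2)·x_2/x_1. Set MRS = p_1/p_2.
Rearranging, p_2·x_2 = (2/5)·p_1·x_1. Substituting into the budget gives p_1·x_1·(1 + (2/5)) = M.
Demand: x_1*(p_1,p_2,M) = 5/7·M/p_1 and x_2* = 2/7·M/p_2.
At p_1=17.02, p_2=6, M=245: x_2* = 2/7·245/6 = 11.6667.

x_2* = 11.6667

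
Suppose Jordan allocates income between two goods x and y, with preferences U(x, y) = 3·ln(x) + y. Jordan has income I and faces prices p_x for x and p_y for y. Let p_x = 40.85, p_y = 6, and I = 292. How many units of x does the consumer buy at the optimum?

x* = 0.4406

So x*(p_x,p_y) = 3·p_y/p_x, independent of income; and y* = (I − 3·p_y)/p_y.
At the given prices: x* = 3·6/40.85 = 0.4406.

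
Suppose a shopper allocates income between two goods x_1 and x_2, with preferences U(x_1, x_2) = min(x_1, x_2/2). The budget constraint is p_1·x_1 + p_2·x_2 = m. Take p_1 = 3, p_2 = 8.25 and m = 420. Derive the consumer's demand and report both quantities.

x_1* = 21.5385, x_2* = 43.0769

With perfect complements, no substitution: consume in ratio x_1:x_2 = 1:2.
Budget: p_1·x_1 + p_2·2·x_1 = m, so (p_1 + 2·p_2)·x_1 = m.
Demand: x_1*(p_1,p_2,m) = m/(p_1 + 2·p_2), x_2* = 2·m/(p_1 + 2·p_2).
Here 3 + 2·8.25 = 19.5, giving x_1* = 21.5385 and x_2* = 43.0769.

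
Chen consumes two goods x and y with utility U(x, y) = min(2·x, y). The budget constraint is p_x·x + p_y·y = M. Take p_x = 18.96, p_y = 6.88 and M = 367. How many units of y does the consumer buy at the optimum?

y* = 22.4328

Leontief preferences: the optimum is at the kink where x/1 = y/2, i.e. y = 2·x.
Budget: p_x·x + p_y·2·x = M, so (p_x + 2·p_y)·x = M.
Demand: x*(p_x,p_y,M) = M/(p_x + 2·p_y), y* = 2·M/(p_x + 2·p_y).
Here 18.96 + 2·6.88 = 32.72, giving y* = 22.4328.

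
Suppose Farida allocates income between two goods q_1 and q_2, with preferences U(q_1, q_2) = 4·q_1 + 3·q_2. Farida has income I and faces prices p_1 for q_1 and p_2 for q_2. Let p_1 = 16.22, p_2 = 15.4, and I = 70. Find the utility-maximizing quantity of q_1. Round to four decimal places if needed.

Linear utility — the consumer picks whichever good has higher MU/price: 4/16.22 = 0.2466 vs 3/15.4 = 0.1948.
q_1 gives more utility per dollar, so spend all income on q_1: q_1* = I/p_1, q_2* = 0.
Numerically: q_1* = 4.3157, q_2* = 0.

q_1* = 4.3157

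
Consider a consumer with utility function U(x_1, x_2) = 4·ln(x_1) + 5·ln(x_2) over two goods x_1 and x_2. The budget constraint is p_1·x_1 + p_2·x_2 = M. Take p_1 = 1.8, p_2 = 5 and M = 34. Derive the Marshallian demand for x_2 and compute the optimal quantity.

x_2* = 3.7778

Tangency: MRS = (4/5)·x_2/x_1 = p_1/p_2.
So 4·p_2·x_2 = 5·p_1·x_1; combined with the budget, a share 4/9 of income goes to x_1.
Demand: x_1*(p_1,p_2,M) = 4/9·M/p_1 and x_2* = 5/9·M/p_2.
At p_1=1.8, p_2=5, M=34: x_2* = 5/9·34/5 = 3.7778.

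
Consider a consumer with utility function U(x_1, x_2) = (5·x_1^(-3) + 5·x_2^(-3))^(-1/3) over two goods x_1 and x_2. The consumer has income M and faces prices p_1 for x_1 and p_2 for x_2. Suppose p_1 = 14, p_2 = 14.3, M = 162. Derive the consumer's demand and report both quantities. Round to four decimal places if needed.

x_1* = 5.7397, x_2* = 5.7094

MU_x_1 ∝ 5·x_1^(-4), MU_x_2 ∝ 5·x_2^(-4), so MRS = (x_2/x_1)^(4) = p_1/p_2.
Hence x_2/x_1 = (p_1/p_2)^(1/(4)), i.e. raised to the 0.25 power.
With the ratio pinned down, the budget gives x_1* = M/(p_1 + p_2·(x_2/x_1)) and x_2* = (x_2/x_1)·x_1*.
Numerically x_2/x_1 = 0.994713, so x_1* = 162/(14 + 14.3·0.994713) = 5.7397 and x_2* = 0.994713·5.7397 = 5.7094.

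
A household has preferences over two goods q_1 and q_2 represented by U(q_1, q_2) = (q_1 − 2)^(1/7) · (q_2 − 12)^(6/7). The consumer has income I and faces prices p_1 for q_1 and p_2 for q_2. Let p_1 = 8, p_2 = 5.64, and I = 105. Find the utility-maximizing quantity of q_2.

q_2* = 15.2401

This is Cobb-Douglas in (q_1−2, q_2−12): tangency gives 1/7·p_2·(q_2−12) = 6/7·p_1·(q_1−2).
After buying the subsistence bundle (2, 12), a share 1/7 of the remaining income goes to q_1: q_1* = 2 + 1/7·(I − 2p_1 − 12p_2)/p_1.
Discretionary income = 105 − 2·8 − 12·5.64 = 21.32; q_2* = 12 + 6/7·21.32/5.64 = 15.2401.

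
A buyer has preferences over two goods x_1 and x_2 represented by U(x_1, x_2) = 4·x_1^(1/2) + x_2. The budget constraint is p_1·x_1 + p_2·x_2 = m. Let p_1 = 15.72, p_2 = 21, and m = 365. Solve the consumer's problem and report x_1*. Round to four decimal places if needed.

Plugging in: x_1* = (2·21/15.72)² = 7.1383.

x_1* = 7.1383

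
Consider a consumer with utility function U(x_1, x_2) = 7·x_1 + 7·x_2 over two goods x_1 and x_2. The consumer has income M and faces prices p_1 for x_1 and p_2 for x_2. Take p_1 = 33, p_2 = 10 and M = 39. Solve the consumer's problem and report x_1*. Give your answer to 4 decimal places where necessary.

Numerically: x_1* = 0, x_2* = 3.9.

x_1* = 0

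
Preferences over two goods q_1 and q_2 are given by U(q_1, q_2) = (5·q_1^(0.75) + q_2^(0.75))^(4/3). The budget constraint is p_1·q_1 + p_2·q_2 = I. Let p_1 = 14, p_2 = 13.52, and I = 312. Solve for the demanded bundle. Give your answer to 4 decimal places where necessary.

MU_q_1 ∝ 5·q_1^(-0.25), MU_q_2 ∝ q_2^(-0.25), so MRS = 5·(q_2/q_1)^(0.25) = p_1/p_2.
Solve for the ratio: q_2/q_1 = [(1/5)·p_1/p_2]^(4).
Substitute q_2 = (q_2/q_1)·q_1 into the budget: q_1* = I/(p_1 + p_2·(q_2/q_1)).
Numerically q_2/q_1 = 0.00184, so q_1* = 312/(14 + 13.52·0.00184) = 22.2462 and q_2* = 0.00184·22.2462 = 0.0409.

q_1* = 22.2462, q_2* = 0.0409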